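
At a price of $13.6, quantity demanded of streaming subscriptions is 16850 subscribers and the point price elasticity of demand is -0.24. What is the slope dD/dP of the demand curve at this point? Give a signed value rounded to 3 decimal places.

Ed = (dD/dP)·(P/D) ⇒ dD/dP = Ed·D/P = (-0.24)·16850/13.6 = -297.35294…

-297.353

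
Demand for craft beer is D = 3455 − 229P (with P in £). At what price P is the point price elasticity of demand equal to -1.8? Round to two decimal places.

9.70

Ed = −229P/(3455 − 229P). Set this equal to -1.8:
229P = 1.8·(3455 − 229P) ⇒ 229P(1 + 1.8) = 1.8·3455
P = 1.8·3455 / (229·2.8) = 9.6990…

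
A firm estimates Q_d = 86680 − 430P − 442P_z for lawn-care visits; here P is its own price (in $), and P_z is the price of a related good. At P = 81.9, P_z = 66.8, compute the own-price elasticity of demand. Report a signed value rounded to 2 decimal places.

At the given values, Q_d = 86680 − 430(81.9) − 442(66.8) = 21937.4.
∂Q_d/∂P = −430.
E = (-430) × (81.9/21937.4) = -1.6053…

-1.61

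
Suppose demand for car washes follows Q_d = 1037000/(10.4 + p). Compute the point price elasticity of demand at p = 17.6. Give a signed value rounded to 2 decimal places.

dQ_d/dp = −1037000/(10.4 + p)² = -1322.7. At p = 17.6, Q_d = 37035.7.
Ed = (dQ_d/dp)·(p/Q_d) = (-1322.7) × (17.6/37035.7) = -0.6285…

-0.63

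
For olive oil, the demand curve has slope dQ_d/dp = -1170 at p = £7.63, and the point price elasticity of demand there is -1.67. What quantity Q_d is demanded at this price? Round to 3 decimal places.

Ed = (dQ_d/dp)·(p/Q_d) ⇒ Q_d = (dQ_d/dp)·p/Ed = (-1170)·7.63/(-1.67) = 5345.56886…

5345.569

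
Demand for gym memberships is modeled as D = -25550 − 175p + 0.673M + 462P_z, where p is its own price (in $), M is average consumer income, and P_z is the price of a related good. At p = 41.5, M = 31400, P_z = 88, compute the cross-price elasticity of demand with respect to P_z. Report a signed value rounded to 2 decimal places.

1.40

At the given values, D = -25550 − 175(41.5) + 0.673(31400) + 462(88) = 28975.7.
∂D/∂P_z = 462.
E = (462) × (88/28975.7) = 1.4031…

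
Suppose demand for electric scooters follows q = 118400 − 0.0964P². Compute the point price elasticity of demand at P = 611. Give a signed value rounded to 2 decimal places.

dq/dP = −2·0.0964·P = -117.8008. At P = 611, q = 82411.8556.
Ed = (dq/dP)·(P/q) = (-117.8008) × (611/82411.8556) = -0.8733…

-0.87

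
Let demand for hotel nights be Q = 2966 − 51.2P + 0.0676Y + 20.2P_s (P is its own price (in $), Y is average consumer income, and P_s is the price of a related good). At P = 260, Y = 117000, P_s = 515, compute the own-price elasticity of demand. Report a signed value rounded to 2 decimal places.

-1.67

At the given values, Q = 2966 − 51.2(260) + 0.0676(117000) + 20.2(515) = 7966.2.
∂Q/∂P = −51.2.
E = (-51.2) × (260/7966.2) = -1.6710…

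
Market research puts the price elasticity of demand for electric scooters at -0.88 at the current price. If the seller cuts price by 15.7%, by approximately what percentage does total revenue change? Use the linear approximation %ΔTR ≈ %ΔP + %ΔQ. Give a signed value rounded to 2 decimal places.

%ΔQ ≈ Ed × %ΔP = (-0.88) × (-15.7%) = +13.8160%
%ΔTR ≈ %ΔP + %ΔQ = (-15.7%) + (+13.8160%) = -1.8840%

-1.88%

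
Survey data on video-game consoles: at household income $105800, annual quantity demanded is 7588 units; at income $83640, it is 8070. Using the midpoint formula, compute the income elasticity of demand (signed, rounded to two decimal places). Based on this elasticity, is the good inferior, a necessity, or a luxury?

-0.26; inferior

%ΔQ = (8070 − 7588)/[( 7588 + 8070)/2] = 482/7829 = 0.061565…
%ΔIncome = (83640 − 105800)/[( 105800 + 83640)/2] = -22160/94720 = -0.233952…
E_income = (482/7829) / (-22160/94720) = -0.2631…
E_income < 0 ⇒ inferior good.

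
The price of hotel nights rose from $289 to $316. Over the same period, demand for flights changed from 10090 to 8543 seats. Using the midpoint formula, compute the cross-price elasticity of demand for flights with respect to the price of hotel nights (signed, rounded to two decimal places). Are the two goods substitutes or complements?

-1.86; complements

%ΔQ_{flights} = (8543 − 10090)/avg = -1547/9316.5 = -0.166049…
%ΔP_{hotel nights} = (316 − 289)/avg = 27/302.5 = 0.089256…
E_cross = (-1547/9316.5) / (27/302.5) = -1.8603…
E_cross < 0 ⇒ the goods are complements.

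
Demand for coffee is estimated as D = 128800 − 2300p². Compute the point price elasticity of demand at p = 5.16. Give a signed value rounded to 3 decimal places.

-1.813

dD/dp = −2·2300·p = -23736. At p = 5.16, D = 67561.12.
Ed = (dD/dp)·(p/D) = (-23736) × (5.16/67561.12) = -1.81284…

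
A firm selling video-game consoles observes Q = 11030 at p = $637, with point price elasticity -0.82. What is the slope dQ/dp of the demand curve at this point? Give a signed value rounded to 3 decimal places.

Ed = (dQ/dp)·(p/Q) ⇒ dQ/dp = Ed·Q/p = (-0.82)·11030/637 = -14.19874…

-14.199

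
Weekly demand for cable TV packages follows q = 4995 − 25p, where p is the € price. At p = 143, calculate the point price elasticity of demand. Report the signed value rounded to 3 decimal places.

-2.518

dq/dp = −25. At p = 143, q = 4995 − 25(143) = 1420.
Ed = (dq/dp)·(p/q) = −25 × (143/1420) = -2.51760…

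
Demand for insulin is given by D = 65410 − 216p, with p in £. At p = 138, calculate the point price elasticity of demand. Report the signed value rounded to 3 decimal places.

dD/dp = −216. At p = 138, D = 65410 − 216(138) = 35602.
Ed = (dD/dp)·(p/D) = −216 × (138/35602) = -0.83725…

-0.837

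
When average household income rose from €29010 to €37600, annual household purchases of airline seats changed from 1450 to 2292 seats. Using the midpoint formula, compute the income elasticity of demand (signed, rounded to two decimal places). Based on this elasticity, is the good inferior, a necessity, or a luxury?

%ΔQ = (2292 − 1450)/[( 1450 + 2292)/2] = 842/1871 = 0.450026…
%ΔIncome = (37600 − 29010)/[( 29010 + 37600)/2] = 8590/33305 = 0.257919…
E_income = (842/1871) / (8590/33305) = 1.7448…
E_income > 1 ⇒ normal good, luxury.

1.74; luxury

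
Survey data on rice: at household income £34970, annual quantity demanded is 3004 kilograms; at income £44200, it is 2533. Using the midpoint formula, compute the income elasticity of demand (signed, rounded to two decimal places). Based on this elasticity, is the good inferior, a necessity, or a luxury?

%ΔQ = (2533 − 3004)/[( 3004 + 2533)/2] = -471/2768.5 = -0.170128…
%ΔIncome = (44200 − 34970)/[( 34970 + 44200)/2] = 9230/39585 = 0.233169…
E_income = (-471/2768.5) / (9230/39585) = -0.7296…
E_income < 0 ⇒ inferior good.

-0.73; inferior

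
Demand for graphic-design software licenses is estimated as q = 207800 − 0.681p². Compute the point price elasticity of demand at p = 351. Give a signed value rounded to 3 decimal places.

dq/dp = −2·0.681·p = -478.062. At p = 351, q = 123900.119.
Ed = (dq/dp)·(p/q) = (-478.062) × (351/123900.119) = -1.35431…

-1.354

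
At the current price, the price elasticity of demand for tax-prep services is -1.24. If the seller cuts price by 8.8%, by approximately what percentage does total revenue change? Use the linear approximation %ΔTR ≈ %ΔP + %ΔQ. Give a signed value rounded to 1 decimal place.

+2.1%

%ΔQ ≈ Ed × %ΔP = (-1.24) × (-8.8%) = +10.9120%
%ΔTR ≈ %ΔP + %ΔQ = (-8.8%) + (+10.9120%) = +2.1120%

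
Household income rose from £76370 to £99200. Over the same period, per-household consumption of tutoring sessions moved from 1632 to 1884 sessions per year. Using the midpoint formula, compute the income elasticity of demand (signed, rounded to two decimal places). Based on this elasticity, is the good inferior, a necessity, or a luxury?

0.55; necessity

%ΔQ = (1884 − 1632)/[( 1632 + 1884)/2] = 252/1758 = 0.143344…
%ΔIncome = (99200 − 76370)/[( 76370 + 99200)/2] = 22830/87785 = 0.260067…
E_income = (252/1758) / (22830/87785) = 0.5511…
0 < E_income < 1 ⇒ normal good, necessity.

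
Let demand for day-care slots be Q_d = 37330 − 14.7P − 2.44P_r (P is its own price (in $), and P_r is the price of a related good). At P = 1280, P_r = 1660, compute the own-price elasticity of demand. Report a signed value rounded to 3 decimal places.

At the given values, Q_d = 37330 − 14.7(1280) − 2.44(1660) = 14463.6.
∂Q_d/∂P = −14.7.
E = (-14.7) × (1280/14463.6) = -1.30092…

-1.301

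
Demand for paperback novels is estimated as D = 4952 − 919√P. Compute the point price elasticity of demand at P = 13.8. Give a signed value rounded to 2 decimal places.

dD/dP = −919/(2√P) = -123.693. At P = 13.8, D = 1538.07.
Ed = (dD/dP)·(P/D) = (-123.693) × (13.8/1538.07) = -1.1098…

-1.11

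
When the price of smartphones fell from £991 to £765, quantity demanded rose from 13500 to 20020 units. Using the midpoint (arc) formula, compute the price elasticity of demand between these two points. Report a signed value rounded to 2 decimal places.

-1.51

%ΔQ = (20020 − 13500) / [(13500 + 20020)/2] = 6520/16760 = 0.389021…
%ΔP = (765 − 991) / [(991 + 765)/2] = -226/878 = -0.257403…
Arc Ed = %ΔQ / %ΔP = (6520/16760) / (-226/878) = -1.5113…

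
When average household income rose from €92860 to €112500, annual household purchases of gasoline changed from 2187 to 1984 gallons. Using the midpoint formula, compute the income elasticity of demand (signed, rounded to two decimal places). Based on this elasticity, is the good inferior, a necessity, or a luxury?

%ΔQ = (1984 − 2187)/[( 2187 + 1984)/2] = -203/2085.5 = -0.097338…
%ΔIncome = (112500 − 92860)/[( 92860 + 112500)/2] = 19640/102680 = 0.191273…
E_income = (-203/2085.5) / (19640/102680) = -0.5088…
E_income < 0 ⇒ inferior good.

-0.51; inferior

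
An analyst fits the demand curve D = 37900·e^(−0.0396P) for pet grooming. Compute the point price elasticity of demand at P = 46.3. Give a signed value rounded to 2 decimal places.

dD/dP = −0.0396·D = -239.919. At P = 46.3, D = 6058.55.
Ed = (dD/dP)·(P/D) = (-239.919) × (46.3/6058.55) = -1.8334…

-1.83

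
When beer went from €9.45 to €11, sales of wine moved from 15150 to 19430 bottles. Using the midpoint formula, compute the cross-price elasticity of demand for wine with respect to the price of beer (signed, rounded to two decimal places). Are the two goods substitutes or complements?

1.63; substitutes

%ΔQ_{wine} = (19430 − 15150)/avg = 4280/17290 = 0.247541…
%ΔP_{beer} = (11 − 9.45)/avg = 1.55/10.225 = 0.151589…
E_cross = (4280/17290) / (1.55/10.225) = 1.6329…
E_cross > 0 ⇒ the goods are substitutes.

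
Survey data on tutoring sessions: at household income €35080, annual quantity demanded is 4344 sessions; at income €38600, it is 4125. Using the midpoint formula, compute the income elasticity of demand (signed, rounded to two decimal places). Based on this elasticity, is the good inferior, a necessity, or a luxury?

-0.54; inferior

%ΔQ = (4125 − 4344)/[( 4344 + 4125)/2] = -219/4234.5 = -0.051718…
%ΔIncome = (38600 − 35080)/[( 35080 + 38600)/2] = 3520/36840 = 0.095548…
E_income = (-219/4234.5) / (3520/36840) = -0.5412…
E_income < 0 ⇒ inferior good.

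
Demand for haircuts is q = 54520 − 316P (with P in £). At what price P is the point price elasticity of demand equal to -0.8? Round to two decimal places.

Ed = −316P/(54520 − 316P). Set this equal to -0.8:
316P = 0.8·(54520 − 316P) ⇒ 316P(1 + 0.8) = 0.8·54520
P = 0.8·54520 / (316·1.8) = 76.6807…

76.68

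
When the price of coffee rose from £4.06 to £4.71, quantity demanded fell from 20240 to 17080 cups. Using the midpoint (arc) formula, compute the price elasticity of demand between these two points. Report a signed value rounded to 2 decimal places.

%ΔQ = (17080 − 20240) / [(20240 + 17080)/2] = -3160/18660 = -0.169346…
%ΔP = (4.71 − 4.06) / [(4.06 + 4.71)/2] = 0.65/4.385 = 0.148232…
Arc Ed = %ΔQ / %ΔP = (-3160/18660) / (0.65/4.385) = -1.1424…

-1.14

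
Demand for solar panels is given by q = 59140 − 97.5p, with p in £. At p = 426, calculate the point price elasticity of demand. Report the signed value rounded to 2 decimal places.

-2.36

dq/dp = −97.5. At p = 426, q = 59140 − 97.5(426) = 17605.
Ed = (dq/dp)·(p/q) = −97.5 × (426/17605) = -2.3592…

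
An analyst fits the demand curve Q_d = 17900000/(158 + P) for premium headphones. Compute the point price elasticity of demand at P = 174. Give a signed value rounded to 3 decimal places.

dQ_d/dP = −17900000/(158 + P)² = -162.397. At P = 174, Q_d = 53915.7.
Ed = (dQ_d/dP)·(P/Q_d) = (-162.397) × (174/53915.7) = -0.52409…

-0.524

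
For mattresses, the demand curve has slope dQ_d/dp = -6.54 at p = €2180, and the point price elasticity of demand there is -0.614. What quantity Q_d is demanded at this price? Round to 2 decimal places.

23220.20

Ed = (dQ_d/dp)·(p/Q_d) ⇒ Q_d = (dQ_d/dp)·p/Ed = (-6.54)·2180/(-0.614) = 23220.1954…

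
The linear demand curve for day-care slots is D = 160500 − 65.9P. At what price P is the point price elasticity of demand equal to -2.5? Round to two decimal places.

1739.65

Ed = −65.9P/(160500 − 65.9P). Set this equal to -2.5:
65.9P = 2.5·(160500 − 65.9P) ⇒ 65.9P(1 + 2.5) = 2.5·160500
P = 2.5·160500 / (65.9·3.5) = 1739.6488…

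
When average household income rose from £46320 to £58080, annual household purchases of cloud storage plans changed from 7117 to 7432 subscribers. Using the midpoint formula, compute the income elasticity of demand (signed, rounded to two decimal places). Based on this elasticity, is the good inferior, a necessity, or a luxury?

%ΔQ = (7432 − 7117)/[( 7117 + 7432)/2] = 315/7274.5 = 0.043301…
%ΔIncome = (58080 − 46320)/[( 46320 + 58080)/2] = 11760/52200 = 0.225287…
E_income = (315/7274.5) / (11760/52200) = 0.1922…
0 < E_income < 1 ⇒ normal good, necessity.

0.19; necessity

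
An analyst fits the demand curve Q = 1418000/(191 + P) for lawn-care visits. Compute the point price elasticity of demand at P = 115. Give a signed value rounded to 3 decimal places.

-0.376

dQ/dP = −1418000/(191 + P)² = -15.1437. At P = 115, Q = 4633.99.
Ed = (dQ/dP)·(P/Q) = (-15.1437) × (115/4633.99) = -0.37581…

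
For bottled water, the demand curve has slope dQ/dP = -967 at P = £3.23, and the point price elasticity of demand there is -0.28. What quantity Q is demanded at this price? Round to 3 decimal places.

Ed = (dQ/dP)·(P/Q) ⇒ Q = (dQ/dP)·P/Ed = (-967)·3.23/(-0.28) = 11155.03571…

11155.036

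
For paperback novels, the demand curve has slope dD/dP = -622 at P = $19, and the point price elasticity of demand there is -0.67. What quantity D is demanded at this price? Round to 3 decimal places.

17638.806

Ed = (dD/dP)·(P/D) ⇒ D = (dD/dP)·P/Ed = (-622)·19/(-0.67) = 17638.80597…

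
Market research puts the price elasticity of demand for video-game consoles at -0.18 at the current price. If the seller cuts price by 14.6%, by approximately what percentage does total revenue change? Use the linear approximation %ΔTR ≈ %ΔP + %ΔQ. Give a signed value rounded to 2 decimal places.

-11.97%

%ΔQ ≈ Ed × %ΔP = (-0.18) × (-14.6%) = +2.6280%
%ΔTR ≈ %ΔP + %ΔQ = (-14.6%) + (+2.6280%) = -11.9720%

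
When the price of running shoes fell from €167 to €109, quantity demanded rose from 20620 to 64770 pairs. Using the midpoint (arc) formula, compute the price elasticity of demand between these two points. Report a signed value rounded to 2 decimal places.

-2.46

%ΔQ = (64770 − 20620) / [(20620 + 64770)/2] = 44150/42695 = 1.034078…
%ΔP = (109 − 167) / [(167 + 109)/2] = -58/138 = -0.420289…
Arc Ed = %ΔQ / %ΔP = (44150/42695) / (-58/138) = -2.4603…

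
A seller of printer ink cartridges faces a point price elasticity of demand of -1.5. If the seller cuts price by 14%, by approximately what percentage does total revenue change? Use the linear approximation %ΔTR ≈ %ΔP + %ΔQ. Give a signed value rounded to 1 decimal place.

%ΔQ ≈ Ed × %ΔP = (-1.5) × (-14%) = +21.0000%
%ΔTR ≈ %ΔP + %ΔQ = (-14%) + (+21.0000%) = +7.0000%

+7.0%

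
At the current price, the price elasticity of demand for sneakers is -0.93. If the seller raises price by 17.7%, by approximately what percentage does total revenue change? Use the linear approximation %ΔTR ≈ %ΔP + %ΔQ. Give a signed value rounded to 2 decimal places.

+1.24%

%ΔQ ≈ Ed × %ΔP = (-0.93) × (+17.7%) = -16.4610%
%ΔTR ≈ %ΔP + %ΔQ = (+17.7%) + (-16.4610%) = +1.2390%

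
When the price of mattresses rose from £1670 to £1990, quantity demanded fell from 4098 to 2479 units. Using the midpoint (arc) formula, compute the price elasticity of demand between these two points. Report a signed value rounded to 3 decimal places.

-2.815

%ΔQ = (2479 − 4098) / [(4098 + 2479)/2] = -1619/3288.5 = -0.492321…
%ΔP = (1990 − 1670) / [(1670 + 1990)/2] = 320/1830 = 0.174863…
Arc Ed = %ΔQ / %ΔP = (-1619/3288.5) / (320/1830) = -2.81546…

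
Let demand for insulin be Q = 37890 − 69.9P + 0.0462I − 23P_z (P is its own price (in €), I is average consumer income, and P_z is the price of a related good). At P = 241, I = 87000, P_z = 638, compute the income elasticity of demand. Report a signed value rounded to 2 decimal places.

At the given values, Q = 37890 − 69.9(241) + 0.0462(87000) − 23(638) = 10389.5.
∂Q/∂I = 0.0462.
E = (0.0462) × (87000/10389.5) = 0.3868…

0.39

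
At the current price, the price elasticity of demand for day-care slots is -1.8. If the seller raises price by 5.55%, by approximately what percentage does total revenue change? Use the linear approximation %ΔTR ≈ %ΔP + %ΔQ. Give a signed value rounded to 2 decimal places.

-4.44%

%ΔQ ≈ Ed × %ΔP = (-1.8) × (+5.55%) = -9.9900%
%ΔTR ≈ %ΔP + %ΔQ = (+5.55%) + (-9.9900%) = -4.4400%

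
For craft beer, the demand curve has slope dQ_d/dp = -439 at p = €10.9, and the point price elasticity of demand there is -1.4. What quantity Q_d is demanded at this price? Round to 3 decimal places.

3417.929

Ed = (dQ_d/dp)·(p/Q_d) ⇒ Q_d = (dQ_d/dp)·p/Ed = (-439)·10.9/(-1.4) = 3417.92857…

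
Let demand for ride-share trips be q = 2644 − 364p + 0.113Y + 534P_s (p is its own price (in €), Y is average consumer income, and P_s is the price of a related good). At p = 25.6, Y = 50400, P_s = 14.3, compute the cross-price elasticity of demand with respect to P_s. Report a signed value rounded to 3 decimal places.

1.147

At the given values, q = 2644 − 364(25.6) + 0.113(50400) + 534(14.3) = 6657.
∂q/∂P_s = 534.
E = (534) × (14.3/6657) = 1.14709…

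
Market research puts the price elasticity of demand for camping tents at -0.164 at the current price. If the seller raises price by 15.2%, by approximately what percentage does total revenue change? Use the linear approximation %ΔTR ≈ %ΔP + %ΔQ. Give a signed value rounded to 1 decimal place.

%ΔQ ≈ Ed × %ΔP = (-0.164) × (+15.2%) = -2.4928%
%ΔTR ≈ %ΔP + %ΔQ = (+15.2%) + (-2.4928%) = +12.7072%

+12.7%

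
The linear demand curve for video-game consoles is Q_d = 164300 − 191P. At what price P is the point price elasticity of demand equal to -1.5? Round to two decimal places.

516.13

Ed = −191P/(164300 − 191P). Set this equal to -1.5:
191P = 1.5·(164300 − 191P) ⇒ 191P(1 + 1.5) = 1.5·164300
P = 1.5·164300 / (191·2.5) = 516.1256…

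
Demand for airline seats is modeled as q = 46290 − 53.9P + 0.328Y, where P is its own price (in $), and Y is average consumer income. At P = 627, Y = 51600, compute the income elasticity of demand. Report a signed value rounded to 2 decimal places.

0.58

At the given values, q = 46290 − 53.9(627) + 0.328(51600) = 29419.5.
∂q/∂Y = 0.328.
E = (0.328) × (51600/29419.5) = 0.5752…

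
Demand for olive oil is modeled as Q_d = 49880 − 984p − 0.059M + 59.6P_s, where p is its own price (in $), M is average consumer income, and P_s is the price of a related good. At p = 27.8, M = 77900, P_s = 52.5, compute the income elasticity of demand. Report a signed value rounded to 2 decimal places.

At the given values, Q_d = 49880 − 984(27.8) − 0.059(77900) + 59.6(52.5) = 21057.7.
∂Q_d/∂M = -0.059.
E = (-0.059) × (77900/21057.7) = -0.2182…

-0.22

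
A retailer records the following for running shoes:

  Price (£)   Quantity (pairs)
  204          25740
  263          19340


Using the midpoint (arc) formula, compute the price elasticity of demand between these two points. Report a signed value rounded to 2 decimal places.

-1.12

%ΔQ = (19340 − 25740) / [(25740 + 19340)/2] = -6400/22540 = -0.283939…
%ΔP = (263 − 204) / [(204 + 263)/2] = 59/233.5 = 0.252676…
Arc Ed = %ΔQ / %ΔP = (-6400/22540) / (59/233.5) = -1.1237…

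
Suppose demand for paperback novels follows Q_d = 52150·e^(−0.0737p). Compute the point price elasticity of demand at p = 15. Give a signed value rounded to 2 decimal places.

dQ_d/dp = −0.0737·Q_d = -1272.36. At p = 15, Q_d = 17264.
Ed = (dQ_d/dp)·(p/Q_d) = (-1272.36) × (15/17264) = -1.1055

-1.11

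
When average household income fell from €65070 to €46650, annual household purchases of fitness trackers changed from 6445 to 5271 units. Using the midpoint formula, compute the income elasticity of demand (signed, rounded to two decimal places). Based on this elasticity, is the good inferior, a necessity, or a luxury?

0.61; necessity

%ΔQ = (5271 − 6445)/[( 6445 + 5271)/2] = -1174/5858 = -0.200409…
%ΔIncome = (46650 − 65070)/[( 65070 + 46650)/2] = -18420/55860 = -0.329752…
E_income = (-1174/5858) / (-18420/55860) = 0.6077…
0 < E_income < 1 ⇒ normal good, necessity.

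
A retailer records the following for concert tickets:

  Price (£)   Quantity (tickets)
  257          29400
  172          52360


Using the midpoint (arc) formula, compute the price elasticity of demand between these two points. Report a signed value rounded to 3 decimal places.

-1.417

%ΔQ = (52360 − 29400) / [(29400 + 52360)/2] = 22960/40880 = 0.561643…
%ΔP = (172 − 257) / [(257 + 172)/2] = -85/214.5 = -0.396270…
Arc Ed = %ΔQ / %ΔP = (22960/40880) / (-85/214.5) = -1.41732…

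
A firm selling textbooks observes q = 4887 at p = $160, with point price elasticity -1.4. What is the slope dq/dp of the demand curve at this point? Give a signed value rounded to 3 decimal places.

Ed = (dq/dp)·(p/q) ⇒ dq/dp = Ed·q/p = (-1.4)·4887/160 = -42.76125

-42.761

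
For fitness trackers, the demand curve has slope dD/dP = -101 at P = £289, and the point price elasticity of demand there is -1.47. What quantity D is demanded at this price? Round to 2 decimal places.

Ed = (dD/dP)·(P/D) ⇒ D = (dD/dP)·P/Ed = (-101)·289/(-1.47) = 19856.4625…

19856.46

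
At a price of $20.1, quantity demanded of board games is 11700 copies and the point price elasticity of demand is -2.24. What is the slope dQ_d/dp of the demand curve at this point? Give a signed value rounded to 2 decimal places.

Ed = (dQ_d/dp)·(p/Q_d) ⇒ dQ_d/dp = Ed·Q_d/p = (-2.24)·11700/20.1 = -1303.8805…

-1303.88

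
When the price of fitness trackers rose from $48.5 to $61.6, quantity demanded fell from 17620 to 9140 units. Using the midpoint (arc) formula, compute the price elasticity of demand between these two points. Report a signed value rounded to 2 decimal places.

%ΔQ = (9140 − 17620) / [(17620 + 9140)/2] = -8480/13380 = -0.633781…
%ΔP = (61.6 − 48.5) / [(48.5 + 61.6)/2] = 13.1/55.05 = 0.237965…
Arc Ed = %ΔQ / %ΔP = (-8480/13380) / (13.1/55.05) = -2.6633…

-2.66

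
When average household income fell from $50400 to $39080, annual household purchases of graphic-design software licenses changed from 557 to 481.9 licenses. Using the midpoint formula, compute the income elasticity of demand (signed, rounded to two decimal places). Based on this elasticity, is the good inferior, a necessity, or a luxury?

0.57; necessity

%ΔQ = (481.9 − 557)/[( 557 + 481.9)/2] = -75.1/519.45 = -0.144575…
%ΔIncome = (39080 − 50400)/[( 50400 + 39080)/2] = -11320/44740 = -0.253017…
E_income = (-75.1/519.45) / (-11320/44740) = 0.5714…
0 < E_income < 1 ⇒ normal good, necessity.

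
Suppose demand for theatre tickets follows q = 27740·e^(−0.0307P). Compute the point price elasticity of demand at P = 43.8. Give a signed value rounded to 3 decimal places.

-1.345

dq/dP = −0.0307·q = -221.956. At P = 43.8, q = 7229.83.
Ed = (dq/dP)·(P/q) = (-221.956) × (43.8/7229.83) = -1.34466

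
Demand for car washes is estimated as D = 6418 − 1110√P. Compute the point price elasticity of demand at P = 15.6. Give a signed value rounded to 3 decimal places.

dD/dP = −1110/(2√P) = -140.518. At P = 15.6, D = 2033.85.
Ed = (dD/dP)·(P/D) = (-140.518) × (15.6/2033.85) = -1.07779…

-1.078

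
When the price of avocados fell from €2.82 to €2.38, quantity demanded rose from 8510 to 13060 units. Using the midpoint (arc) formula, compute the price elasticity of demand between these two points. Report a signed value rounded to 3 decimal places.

-2.493

%ΔQ = (13060 − 8510) / [(8510 + 13060)/2] = 4550/10785 = 0.421882…
%ΔP = (2.38 − 2.82) / [(2.82 + 2.38)/2] = -0.44/2.6 = -0.169230…
Arc Ed = %ΔQ / %ΔP = (4550/10785) / (-0.44/2.6) = -2.49294…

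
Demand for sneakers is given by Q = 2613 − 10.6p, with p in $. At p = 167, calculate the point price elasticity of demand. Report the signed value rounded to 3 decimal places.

-2.100

dQ/dp = −10.6. At p = 167, Q = 2613 − 10.6(167) = 842.8.
Ed = (dQ/dp)·(p/Q) = −10.6 × (167/842.8) = -2.10037…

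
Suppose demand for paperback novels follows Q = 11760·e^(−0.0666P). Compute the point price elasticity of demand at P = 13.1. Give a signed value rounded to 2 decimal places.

dQ/dP = −0.0666·Q = -327.323. At P = 13.1, Q = 4914.77.
Ed = (dQ/dP)·(P/Q) = (-327.323) × (13.1/4914.77) = -0.8724…

-0.87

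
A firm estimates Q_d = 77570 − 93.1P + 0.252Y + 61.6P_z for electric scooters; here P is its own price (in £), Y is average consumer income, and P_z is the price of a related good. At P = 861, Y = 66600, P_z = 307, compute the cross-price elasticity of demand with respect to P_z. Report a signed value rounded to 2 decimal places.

At the given values, Q_d = 77570 − 93.1(861) + 0.252(66600) + 61.6(307) = 33105.3.
∂Q_d/∂P_z = 61.6.
E = (61.6) × (307/33105.3) = 0.5712…

0.57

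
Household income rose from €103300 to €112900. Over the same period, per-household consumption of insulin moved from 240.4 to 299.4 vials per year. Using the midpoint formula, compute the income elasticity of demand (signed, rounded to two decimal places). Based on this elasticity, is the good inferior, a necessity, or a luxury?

2.46; luxury

%ΔQ = (299.4 − 240.4)/[( 240.4 + 299.4)/2] = 59/269.9 = 0.218599…
%ΔIncome = (112900 − 103300)/[( 103300 + 112900)/2] = 9600/108100 = 0.088806…
E_income = (59/269.9) / (9600/108100) = 2.4615…
E_income > 1 ⇒ normal good, luxury.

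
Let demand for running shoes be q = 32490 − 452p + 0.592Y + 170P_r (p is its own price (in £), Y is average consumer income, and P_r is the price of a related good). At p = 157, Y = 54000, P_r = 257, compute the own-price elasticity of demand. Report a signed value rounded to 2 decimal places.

At the given values, q = 32490 − 452(157) + 0.592(54000) + 170(257) = 37184.
∂q/∂p = −452.
E = (-452) × (157/37184) = -1.9084…

-1.91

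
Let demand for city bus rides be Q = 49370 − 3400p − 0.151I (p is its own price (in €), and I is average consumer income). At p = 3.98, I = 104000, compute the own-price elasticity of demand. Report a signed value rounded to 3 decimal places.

At the given values, Q = 49370 − 3400(3.98) − 0.151(104000) = 20134.
∂Q/∂p = −3400.
E = (-3400) × (3.98/20134) = -0.67209…

-0.672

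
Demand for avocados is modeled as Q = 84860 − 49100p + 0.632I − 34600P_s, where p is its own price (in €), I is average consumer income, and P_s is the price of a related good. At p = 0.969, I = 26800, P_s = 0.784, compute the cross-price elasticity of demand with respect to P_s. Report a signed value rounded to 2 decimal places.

-1.00

At the given values, Q = 84860 − 49100(0.969) + 0.632(26800) − 34600(0.784) = 27093.3.
∂Q/∂P_s = -34600.
E = (-34600) × (0.784/27093.3) = -1.0012…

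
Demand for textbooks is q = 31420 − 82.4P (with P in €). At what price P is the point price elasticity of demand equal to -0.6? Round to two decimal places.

Ed = −82.4P/(31420 − 82.4P). Set this equal to -0.6:
82.4P = 0.6·(31420 − 82.4P) ⇒ 82.4P(1 + 0.6) = 0.6·31420
P = 0.6·31420 / (82.4·1.6) = 142.9915…

142.99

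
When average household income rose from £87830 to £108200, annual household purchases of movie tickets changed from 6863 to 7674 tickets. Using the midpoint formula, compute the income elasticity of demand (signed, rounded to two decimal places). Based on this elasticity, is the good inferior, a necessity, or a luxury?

%ΔQ = (7674 − 6863)/[( 6863 + 7674)/2] = 811/7268.5 = 0.111577…
%ΔIncome = (108200 − 87830)/[( 87830 + 108200)/2] = 20370/98015 = 0.207825…
E_income = (811/7268.5) / (20370/98015) = 0.5368…
0 < E_income < 1 ⇒ normal good, necessity.

0.54; necessity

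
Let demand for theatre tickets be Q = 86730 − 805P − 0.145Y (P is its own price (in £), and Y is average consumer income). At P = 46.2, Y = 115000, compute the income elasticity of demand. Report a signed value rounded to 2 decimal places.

At the given values, Q = 86730 − 805(46.2) − 0.145(115000) = 32864.
∂Q/∂Y = -0.145.
E = (-0.145) × (115000/32864) = -0.5073…

-0.51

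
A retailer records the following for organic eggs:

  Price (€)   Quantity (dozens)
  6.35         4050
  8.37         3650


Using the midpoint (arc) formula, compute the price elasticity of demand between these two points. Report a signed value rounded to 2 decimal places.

-0.38

%ΔQ = (3650 − 4050) / [(4050 + 3650)/2] = -400/3850 = -0.103896…
%ΔP = (8.37 − 6.35) / [(6.35 + 8.37)/2] = 2.02/7.36 = 0.274456…
Arc Ed = %ΔQ / %ΔP = (-400/3850) / (2.02/7.36) = -0.3785…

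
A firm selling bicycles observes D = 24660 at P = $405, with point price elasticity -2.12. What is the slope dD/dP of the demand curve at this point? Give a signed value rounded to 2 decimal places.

Ed = (dD/dP)·(P/D) ⇒ dD/dP = Ed·D/P = (-2.12)·24660/405 = -129.0844…

-129.08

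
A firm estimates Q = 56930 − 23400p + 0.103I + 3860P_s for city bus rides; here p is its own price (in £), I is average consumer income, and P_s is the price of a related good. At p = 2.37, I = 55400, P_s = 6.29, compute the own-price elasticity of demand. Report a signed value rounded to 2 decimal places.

-1.76

At the given values, Q = 56930 − 23400(2.37) + 0.103(55400) + 3860(6.29) = 31457.6.
∂Q/∂p = −23400.
E = (-23400) × (2.37/31457.6) = -1.7629…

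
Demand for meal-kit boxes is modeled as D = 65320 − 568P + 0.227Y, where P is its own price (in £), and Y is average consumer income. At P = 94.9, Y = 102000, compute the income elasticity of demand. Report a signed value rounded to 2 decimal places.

At the given values, D = 65320 − 568(94.9) + 0.227(102000) = 34570.8.
∂D/∂Y = 0.227.
E = (0.227) × (102000/34570.8) = 0.6697…

0.67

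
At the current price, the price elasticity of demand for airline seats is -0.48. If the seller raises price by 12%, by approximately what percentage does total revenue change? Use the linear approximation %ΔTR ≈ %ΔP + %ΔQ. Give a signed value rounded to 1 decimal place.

+6.2%

%ΔQ ≈ Ed × %ΔP = (-0.48) × (+12%) = -5.7600%
%ΔTR ≈ %ΔP + %ΔQ = (+12%) + (-5.7600%) = +6.2400%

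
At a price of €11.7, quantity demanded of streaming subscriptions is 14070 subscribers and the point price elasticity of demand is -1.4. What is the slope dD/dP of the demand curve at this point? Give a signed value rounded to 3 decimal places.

-1683.590

Ed = (dD/dP)·(P/D) ⇒ dD/dP = Ed·D/P = (-1.4)·14070/11.7 = -1683.58974…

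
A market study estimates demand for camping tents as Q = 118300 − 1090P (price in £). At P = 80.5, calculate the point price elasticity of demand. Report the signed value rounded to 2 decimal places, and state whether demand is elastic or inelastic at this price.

dQ/dP = −1090. At P = 80.5, Q = 118300 − 1090(80.5) = 30555.
Ed = (dQ/dP)·(P/Q) = −1090 × (80.5/30555) = -2.8717…
|Ed| = 2.87 > 1, so demand is elastic.

-2.87; elastic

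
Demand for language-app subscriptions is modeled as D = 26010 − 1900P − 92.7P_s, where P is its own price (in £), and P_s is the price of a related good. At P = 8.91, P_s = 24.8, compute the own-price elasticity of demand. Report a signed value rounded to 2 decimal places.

At the given values, D = 26010 − 1900(8.91) − 92.7(24.8) = 6782.04.
∂D/∂P = −1900.
E = (-1900) × (8.91/6782.04) = -2.4961…

-2.50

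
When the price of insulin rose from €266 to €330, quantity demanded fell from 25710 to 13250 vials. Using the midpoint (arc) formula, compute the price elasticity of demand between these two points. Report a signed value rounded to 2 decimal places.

%ΔQ = (13250 − 25710) / [(25710 + 13250)/2] = -12460/19480 = -0.639630…
%ΔP = (330 − 266) / [(266 + 330)/2] = 64/298 = 0.214765…
Arc Ed = %ΔQ / %ΔP = (-12460/19480) / (64/298) = -2.9782…

-2.98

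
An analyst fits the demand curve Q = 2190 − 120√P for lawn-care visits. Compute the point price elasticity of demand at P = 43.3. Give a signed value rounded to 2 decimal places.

-0.28

dQ/dP = −120/(2√P) = -9.11816. At P = 43.3, Q = 1400.37.
Ed = (dQ/dP)·(P/Q) = (-9.11816) × (43.3/1400.37) = -0.2819…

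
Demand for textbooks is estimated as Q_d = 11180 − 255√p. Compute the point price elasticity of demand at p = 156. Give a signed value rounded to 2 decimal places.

dQ_d/dp = −255/(2√p) = -10.2082. At p = 156, Q_d = 7995.05.
Ed = (dQ_d/dp)·(p/Q_d) = (-10.2082) × (156/7995.05) = -0.1991…

-0.20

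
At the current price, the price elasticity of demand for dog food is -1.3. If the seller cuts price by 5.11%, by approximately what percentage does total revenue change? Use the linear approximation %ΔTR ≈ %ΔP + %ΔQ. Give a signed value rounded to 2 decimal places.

+1.53%

%ΔQ ≈ Ed × %ΔP = (-1.3) × (-5.11%) = +6.6430%
%ΔTR ≈ %ΔP + %ΔQ = (-5.11%) + (+6.6430%) = +1.5330%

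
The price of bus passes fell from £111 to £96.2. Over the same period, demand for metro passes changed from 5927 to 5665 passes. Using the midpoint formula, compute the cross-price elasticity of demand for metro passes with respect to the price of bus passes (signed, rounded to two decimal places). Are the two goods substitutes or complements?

%ΔQ_{metro passes} = (5665 − 5927)/avg = -262/5796 = -0.045203…
%ΔP_{bus passes} = (96.2 − 111)/avg = -14.8/103.6 = -0.142857…
E_cross = (-262/5796) / (-14.8/103.6) = 0.3164…
E_cross > 0 ⇒ the goods are substitutes.

0.32; substitutes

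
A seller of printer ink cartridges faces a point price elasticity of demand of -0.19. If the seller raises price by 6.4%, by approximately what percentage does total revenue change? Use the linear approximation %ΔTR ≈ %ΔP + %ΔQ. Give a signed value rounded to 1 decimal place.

%ΔQ ≈ Ed × %ΔP = (-0.19) × (+6.4%) = -1.2160%
%ΔTR ≈ %ΔP + %ΔQ = (+6.4%) + (-1.2160%) = +5.1840%

+5.2%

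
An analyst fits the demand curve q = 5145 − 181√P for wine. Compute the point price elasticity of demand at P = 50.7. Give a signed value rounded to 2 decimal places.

dq/dP = −181/(2√P) = -12.71. At P = 50.7, q = 3856.21.
Ed = (dq/dP)·(P/q) = (-12.71) × (50.7/3856.21) = -0.1671…

-0.17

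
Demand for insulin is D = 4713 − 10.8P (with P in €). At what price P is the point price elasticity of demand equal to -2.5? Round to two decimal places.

311.71

Ed = −10.8P/(4713 − 10.8P). Set this equal to -2.5:
10.8P = 2.5·(4713 − 10.8P) ⇒ 10.8P(1 + 2.5) = 2.5·4713
P = 2.5·4713 / (10.8·3.5) = 311.7063…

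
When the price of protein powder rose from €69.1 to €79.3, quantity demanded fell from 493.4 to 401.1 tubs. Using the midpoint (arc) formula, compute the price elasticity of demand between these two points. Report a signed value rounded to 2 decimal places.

%ΔQ = (401.1 − 493.4) / [(493.4 + 401.1)/2] = -92.3/447.25 = -0.206372…
%ΔP = (79.3 − 69.1) / [(69.1 + 79.3)/2] = 10.2/74.2 = 0.137466…
Arc Ed = %ΔQ / %ΔP = (-92.3/447.25) / (10.2/74.2) = -1.5012…

-1.50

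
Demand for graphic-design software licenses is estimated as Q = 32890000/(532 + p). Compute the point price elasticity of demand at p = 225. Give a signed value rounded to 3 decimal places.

-0.297

dQ/dp = −32890000/(532 + p)² = -57.3947. At p = 225, Q = 43447.8.
Ed = (dQ/dp)·(p/Q) = (-57.3947) × (225/43447.8) = -0.29722…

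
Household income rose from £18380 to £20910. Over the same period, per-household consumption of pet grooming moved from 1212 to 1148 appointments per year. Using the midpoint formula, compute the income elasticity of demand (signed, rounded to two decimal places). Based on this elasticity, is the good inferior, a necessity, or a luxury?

-0.42; inferior

%ΔQ = (1148 − 1212)/[( 1212 + 1148)/2] = -64/1180 = -0.054237…
%ΔIncome = (20910 − 18380)/[( 18380 + 20910)/2] = 2530/19645 = 0.128785…
E_income = (-64/1180) / (2530/19645) = -0.4211…
E_income < 0 ⇒ inferior good.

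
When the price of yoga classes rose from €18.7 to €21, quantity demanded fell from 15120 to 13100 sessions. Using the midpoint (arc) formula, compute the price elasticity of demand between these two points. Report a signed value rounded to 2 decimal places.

%ΔQ = (13100 − 15120) / [(15120 + 13100)/2] = -2020/14110 = -0.143160…
%ΔP = (21 − 18.7) / [(18.7 + 21)/2] = 2.3/19.85 = 0.115869…
Arc Ed = %ΔQ / %ΔP = (-2020/14110) / (2.3/19.85) = -1.2355…

-1.24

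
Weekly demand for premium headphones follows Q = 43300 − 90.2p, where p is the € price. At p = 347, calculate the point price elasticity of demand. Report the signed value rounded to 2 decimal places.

-2.61

dQ/dp = −90.2. At p = 347, Q = 43300 − 90.2(347) = 12000.6.
Ed = (dQ/dp)·(p/Q) = −90.2 × (347/12000.6) = -2.6081…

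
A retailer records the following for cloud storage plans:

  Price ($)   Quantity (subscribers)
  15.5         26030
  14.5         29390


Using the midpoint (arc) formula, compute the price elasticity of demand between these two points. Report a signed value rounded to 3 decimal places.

-1.819

%ΔQ = (29390 − 26030) / [(26030 + 29390)/2] = 3360/27710 = 0.121255…
%ΔP = (14.5 − 15.5) / [(15.5 + 14.5)/2] = -1/15 = -0.066666…
Arc Ed = %ΔQ / %ΔP = (3360/27710) / (-1/15) = -1.81883…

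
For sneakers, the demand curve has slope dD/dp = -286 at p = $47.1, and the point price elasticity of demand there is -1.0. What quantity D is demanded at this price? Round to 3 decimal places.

Ed = (dD/dp)·(p/D) ⇒ D = (dD/dp)·p/Ed = (-286)·47.1/(-1.0) = 13470.6

13470.600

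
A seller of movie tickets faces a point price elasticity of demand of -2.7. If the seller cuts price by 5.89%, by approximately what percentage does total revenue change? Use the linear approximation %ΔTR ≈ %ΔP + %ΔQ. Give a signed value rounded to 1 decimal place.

+10.0%

%ΔQ ≈ Ed × %ΔP = (-2.7) × (-5.89%) = +15.9030%
%ΔTR ≈ %ΔP + %ΔQ = (-5.89%) + (+15.9030%) = +10.0130%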